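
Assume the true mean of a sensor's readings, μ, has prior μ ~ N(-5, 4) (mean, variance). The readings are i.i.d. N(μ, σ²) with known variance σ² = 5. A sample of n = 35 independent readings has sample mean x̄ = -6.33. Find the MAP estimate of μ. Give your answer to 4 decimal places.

n = 35, x̄ = -6.33.
For a Normal prior and Normal likelihood with known variance, the posterior is Normal; its mode equals its mean, the precision-weighted average.
Prior precision 1/σ₀² = 1/4 = 0.25; data precision n/σ² = 35/5 = 7.
μ̂ = (0.25·(-5) + 7·(-6.33)) / (0.25 + 7) = (-45.56)/7.25 = -4556/725 ≈ -6.2841.

μ̂_MAP = -6.2841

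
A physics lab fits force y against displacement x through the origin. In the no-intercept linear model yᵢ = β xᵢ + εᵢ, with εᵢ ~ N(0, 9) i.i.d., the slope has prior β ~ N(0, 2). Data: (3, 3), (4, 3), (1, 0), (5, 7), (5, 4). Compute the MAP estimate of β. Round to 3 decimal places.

β̂_MAP = 0.944

log p(β | y) = −Σ(yᵢ − βxᵢ)²/(2·9) − β²/(2·2) + const.
Setting the derivative to zero: Σxᵢ(yᵢ − βxᵢ)/9 − β/2 = 0, so β = Σxᵢyᵢ / (Σxᵢ² + σ²/τ²).
Σxᵢyᵢ = 3·3 + 4·3 + 1·0 + 5·7 + 5·4 = 76; Σxᵢ² = 76; σ²/τ² = 4.5.
β̂_MAP = 76 / (76 + 4.5) = 76/80.5 ≈ 0.944.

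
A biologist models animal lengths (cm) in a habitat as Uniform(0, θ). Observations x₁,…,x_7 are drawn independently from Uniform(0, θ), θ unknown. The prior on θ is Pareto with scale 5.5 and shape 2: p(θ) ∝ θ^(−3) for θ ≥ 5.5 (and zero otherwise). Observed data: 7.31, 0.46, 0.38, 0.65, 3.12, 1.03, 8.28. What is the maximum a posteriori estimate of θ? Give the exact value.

The Uniform(0, θ) likelihood is θ^(−n) for θ ≥ max(xᵢ), zero otherwise. Here max(xᵢ) = 8.28.
Posterior ∝ θ^(−3) · θ^(−7) = θ^(−10) on θ ≥ max(5.5, 8.28) = 8.28.
This density is strictly decreasing in θ, so the posterior mode lies at the lower boundary of the support.

θ̂_MAP = 8.28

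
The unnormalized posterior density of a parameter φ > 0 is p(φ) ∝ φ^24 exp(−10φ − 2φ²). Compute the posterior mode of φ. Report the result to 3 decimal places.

ℓ'(φ) = 24/φ − 10 − 4φ. Setting this to zero and multiplying by φ: 4φ² + 10φ − 24 = 0.
φ = (−10 + √(10² + 4·4·24)) / (2·4) = (−10 + √484) / 8 = (−10 + 22)/8 = 3/2.
ℓ''(φ) = −24/φ² − 4 < 0, confirming a maximum.

φ̂_MAP = 1.500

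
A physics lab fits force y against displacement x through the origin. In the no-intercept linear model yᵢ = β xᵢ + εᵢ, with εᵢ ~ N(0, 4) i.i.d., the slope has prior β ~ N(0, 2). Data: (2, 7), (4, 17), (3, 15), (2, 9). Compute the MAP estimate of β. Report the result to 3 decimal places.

β̂_MAP = 4.143

log p(β | y) = −Σ(yᵢ − βxᵢ)²/(2·4) − β²/(2·2) + const.
Setting the derivative to zero: Σxᵢ(yᵢ − βxᵢ)/4 − β/2 = 0, so β = Σxᵢyᵢ / (Σxᵢ² + σ²/τ²).
Σxᵢyᵢ = 2·7 + 4·17 + 3·15 + 2·9 = 145; Σxᵢ² = 33; σ²/τ² = 2.
β̂_MAP = 145 / (33 + 2) = 145/35 ≈ 4.143.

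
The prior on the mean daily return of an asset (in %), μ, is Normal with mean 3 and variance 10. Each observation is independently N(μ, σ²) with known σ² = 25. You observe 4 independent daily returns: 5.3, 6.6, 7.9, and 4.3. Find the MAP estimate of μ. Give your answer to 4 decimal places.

μ̂_MAP = 4.8615

n = 4; x̄ = (5.3 + 6.6 + 7.9 + 4.3)/4 = 24.1/4 = 6.025.
For a Normal prior and Normal likelihood with known variance, the posterior is Normal; its mode equals its mean, the precision-weighted average.
Prior precision 1/σ₀² = 1/10 = 0.1; data precision n/σ² = 4/25 = 0.16.
μ̂ = (0.1·3 + 0.16·6.025) / (0.1 + 0.16) = 1.264/0.26 = 316/65 ≈ 4.8615.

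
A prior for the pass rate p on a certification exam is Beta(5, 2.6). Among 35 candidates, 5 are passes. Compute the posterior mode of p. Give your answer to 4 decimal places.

p̂_MAP = 0.2217

Prior: Beta(5, 2.6).
Data: 5 successes in 35 trials. The binomial likelihood contributes p^5(1−p)^30, so the posterior is Beta(5+5, 2.6+30) = Beta(10, 32.6).
For Beta(a, b) with a, b > 1 the mode is (a−1)/(a+b−2) = 9/40.6 ≈ 0.2217.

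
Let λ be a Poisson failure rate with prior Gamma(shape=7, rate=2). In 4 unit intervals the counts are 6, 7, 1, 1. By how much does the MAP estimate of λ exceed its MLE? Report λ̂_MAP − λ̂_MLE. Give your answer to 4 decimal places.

MAP − MLE = -0.2500

Σxᵢ = 15. Posterior is Gamma(22, 6); MAP = (22−1)/6 = 21/6 ≈ 3.50000.
MLE = x̄ = 15/4 ≈ 3.75000.
Difference = 21/6 − 15/4 = -1/4 ≈ -0.2500.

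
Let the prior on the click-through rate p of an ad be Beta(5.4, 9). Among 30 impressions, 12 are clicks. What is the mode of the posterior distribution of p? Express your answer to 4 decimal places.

Prior: Beta(5.4, 9).
Data: 12 successes in 30 trials. The binomial likelihood contributes p^12(1−p)^18, so the posterior is Beta(5.4+12, 9+18) = Beta(17.4, 27).
For Beta(a, b) with a, b > 1 the mode is (a−1)/(a+b−2) = 16.4/42.4 ≈ 0.3868.

p̂_MAP = 0.3868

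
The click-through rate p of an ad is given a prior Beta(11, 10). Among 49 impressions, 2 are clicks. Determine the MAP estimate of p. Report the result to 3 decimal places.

p̂_MAP = 0.176

Prior: Beta(11, 10).
Data: 2 successes in 49 trials. The binomial likelihood contributes p^2(1−p)^47, so the posterior is Beta(11+2, 10+47) = Beta(13, 57).
For Beta(a, b) with a, b > 1 the mode is (a−1)/(a+b−2) = 12/68 ≈ 0.176.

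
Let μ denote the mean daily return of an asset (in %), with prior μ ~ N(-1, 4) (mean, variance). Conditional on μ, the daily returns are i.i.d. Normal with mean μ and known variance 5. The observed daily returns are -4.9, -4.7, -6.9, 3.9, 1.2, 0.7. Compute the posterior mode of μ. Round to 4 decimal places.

μ̂_MAP = -1.6483

n = 6; x̄ = ((-4.9) + (-4.7) + (-6.9) + 3.9 + 1.2 + 0.7)/6 = -10.7/6 = -107/60 ≈ -1.7833.
For a Normal prior and Normal likelihood with known variance, the posterior is Normal; its mode equals its mean, the precision-weighted average.
Prior precision 1/σ₀² = 1/4 = 0.25; data precision n/σ² = 6/5 = 1.2.
μ̂ = (0.25·(-1) + 1.2·(-107/60)) / (0.25 + 1.2) = (-2.39)/1.45 = -239/145 ≈ -1.6483.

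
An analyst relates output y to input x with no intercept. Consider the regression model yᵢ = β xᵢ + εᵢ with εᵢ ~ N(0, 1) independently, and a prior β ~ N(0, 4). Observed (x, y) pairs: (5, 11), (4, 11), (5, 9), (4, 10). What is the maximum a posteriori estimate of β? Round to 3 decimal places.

β̂_MAP = 2.237

log p(β | y) = −Σ(yᵢ − βxᵢ)²/(2·1) − β²/(2·4) + const.
Setting the derivative to zero: Σxᵢ(yᵢ − βxᵢ)/1 − β/4 = 0, so β = Σxᵢyᵢ / (Σxᵢ² + σ²/τ²).
Σxᵢyᵢ = 5·11 + 4·11 + 5·9 + 4·10 = 184; Σxᵢ² = 82; σ²/τ² = 0.25.
β̂_MAP = 184 / (82 + 0.25) = 184/82.25 ≈ 2.237.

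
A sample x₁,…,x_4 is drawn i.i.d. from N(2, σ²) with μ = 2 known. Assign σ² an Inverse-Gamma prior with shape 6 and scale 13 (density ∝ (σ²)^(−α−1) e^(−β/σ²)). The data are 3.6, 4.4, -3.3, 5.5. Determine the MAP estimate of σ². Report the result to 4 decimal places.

Sum of squared deviations about the known mean: SS = (3.6−2)² + (4.4−2)² + (-3.3−2)² + (5.5−2)² = 48.66.
The Normal likelihood contributes (σ²)^(−n/2) exp(−SS/(2σ²)), so the posterior is Inverse-Gamma(α + n/2, β + SS/2) = Inverse-Gamma(8, 37.33).
The mode of Inverse-Gamma(a, b) is b/(a+1) = 37.33/9 ≈ 4.1478.

σ̂²_MAP = 4.1478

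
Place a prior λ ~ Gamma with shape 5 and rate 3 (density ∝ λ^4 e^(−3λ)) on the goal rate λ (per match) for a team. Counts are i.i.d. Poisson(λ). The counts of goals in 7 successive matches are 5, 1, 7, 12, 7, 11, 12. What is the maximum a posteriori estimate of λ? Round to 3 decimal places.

Σxᵢ = 5+1+7+12+7+11+12 = 55, with n = 7.
Posterior ∝ λ^4e^(−3λ) · λ^55e^(−7λ) = λ^59e^(−10λ), i.e. Gamma(shape=60, rate=10).
The mode of a Gamma(a, b) with a ≥ 1 (shape–rate) is (a−1)/b = 59/10 ≈ 5.900.

λ̂_MAP = 5.900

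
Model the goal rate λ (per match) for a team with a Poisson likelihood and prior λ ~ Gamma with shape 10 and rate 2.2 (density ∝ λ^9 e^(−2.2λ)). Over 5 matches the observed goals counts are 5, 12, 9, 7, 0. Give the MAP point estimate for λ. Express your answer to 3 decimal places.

λ̂_MAP = 5.833

Σxᵢ = 5+12+9+7+0 = 33, with n = 5.
Posterior ∝ λ^9e^(−2.2λ) · λ^33e^(−5λ) = λ^42e^(−7.2λ), i.e. Gamma(shape=43, rate=7.2).
The mode of a Gamma(a, b) with a ≥ 1 (shape–rate) is (a−1)/b = 42/7.2 ≈ 5.833.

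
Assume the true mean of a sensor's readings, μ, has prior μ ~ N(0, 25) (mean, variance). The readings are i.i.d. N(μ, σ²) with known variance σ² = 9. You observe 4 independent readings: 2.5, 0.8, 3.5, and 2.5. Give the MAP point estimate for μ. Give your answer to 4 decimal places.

n = 4; x̄ = (2.5 + 0.8 + 3.5 + 2.5)/4 = 9.3/4 = 2.325.
For a Normal prior and Normal likelihood with known variance, the posterior is Normal; its mode equals its mean, the precision-weighted average.
Prior precision 1/σ₀² = 1/25 = 0.04; data precision n/σ² = 4/9.
μ̂ = (0.04·0 + (4/9)·2.325) / (0.04 + 4/9) = (31/30)/(109/225) = 465/218 ≈ 2.1330.

μ̂_MAP = 2.1330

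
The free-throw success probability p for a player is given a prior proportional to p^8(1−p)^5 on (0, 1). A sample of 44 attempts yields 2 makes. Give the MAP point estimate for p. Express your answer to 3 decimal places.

p̂_MAP = 0.175

The prior density ∝ p^8(1−p)^5 is the kernel of Beta(9, 6).
Data: 2 successes in 44 trials. The binomial likelihood contributes p^2(1−p)^42, so the posterior is Beta(9+2, 6+42) = Beta(11, 48).
For Beta(a, b) with a, b > 1 the mode is (a−1)/(a+b−2) = 10/57 ≈ 0.175.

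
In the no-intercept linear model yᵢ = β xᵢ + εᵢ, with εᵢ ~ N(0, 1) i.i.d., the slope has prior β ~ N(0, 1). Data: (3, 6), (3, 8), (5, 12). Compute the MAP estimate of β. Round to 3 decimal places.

log p(β | y) = −Σ(yᵢ − βxᵢ)²/(2·1) − β²/(2·1) + const.
Setting the derivative to zero: Σxᵢ(yᵢ − βxᵢ)/1 − β/1 = 0, so β = Σxᵢyᵢ / (Σxᵢ² + σ²/τ²).
Σxᵢyᵢ = 3·6 + 3·8 + 5·12 = 102; Σxᵢ² = 43; σ²/τ² = 1.
β̂_MAP = 102 / (43 + 1) = 102/44 ≈ 2.318.

β̂_MAP = 2.318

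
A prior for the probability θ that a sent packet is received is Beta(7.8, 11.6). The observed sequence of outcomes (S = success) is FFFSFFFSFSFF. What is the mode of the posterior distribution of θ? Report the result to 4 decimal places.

θ̂_MAP = 0.3333

Prior: Beta(7.8, 11.6).
Data: 3 successes in 12 trials (from the sequence). The binomial likelihood contributes θ^3(1−θ)^9, so the posterior is Beta(7.8+3, 11.6+9) = Beta(10.8, 20.6).
For Beta(a, b) with a, b > 1 the mode is (a−1)/(a+b−2) = 9.8/29.4 ≈ 0.3333.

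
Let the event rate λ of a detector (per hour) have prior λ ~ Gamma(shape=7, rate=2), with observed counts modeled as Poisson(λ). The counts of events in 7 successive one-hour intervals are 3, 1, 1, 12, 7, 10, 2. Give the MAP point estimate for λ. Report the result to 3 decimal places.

λ̂_MAP = 4.667

Σxᵢ = 3+1+1+12+7+10+2 = 36, with n = 7.
Posterior ∝ λ^6e^(−2λ) · λ^36e^(−7λ) = λ^42e^(−9λ), i.e. Gamma(shape=43, rate=9).
The mode of a Gamma(a, b) with a ≥ 1 (shape–rate) is (a−1)/b = 42/9 ≈ 4.667.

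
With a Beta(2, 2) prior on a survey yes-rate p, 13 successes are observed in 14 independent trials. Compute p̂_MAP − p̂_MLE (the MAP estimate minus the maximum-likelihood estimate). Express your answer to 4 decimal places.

Posterior is Beta(15, 3); MAP = (15−1)/(18−2) = 14/16 ≈ 0.87500.
MLE ignores the prior: p̂_MLE = k/n = 13/14 ≈ 0.92857.
Difference = 14/16 − 13/14 = -3/56 ≈ -0.0536.

MAP − MLE = -0.0536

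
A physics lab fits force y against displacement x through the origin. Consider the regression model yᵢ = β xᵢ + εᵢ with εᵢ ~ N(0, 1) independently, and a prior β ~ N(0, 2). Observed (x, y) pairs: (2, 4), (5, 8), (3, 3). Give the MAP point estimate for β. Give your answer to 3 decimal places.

β̂_MAP = 1.481

log p(β | y) = −Σ(yᵢ − βxᵢ)²/(2·1) − β²/(2·2) + const.
Setting the derivative to zero: Σxᵢ(yᵢ − βxᵢ)/1 − β/2 = 0, so β = Σxᵢyᵢ / (Σxᵢ² + σ²/τ²).
Σxᵢyᵢ = 2·4 + 5·8 + 3·3 = 57; Σxᵢ² = 38; σ²/τ² = 0.5.
β̂_MAP = 57 / (38 + 0.5) = 57/38.5 ≈ 1.481.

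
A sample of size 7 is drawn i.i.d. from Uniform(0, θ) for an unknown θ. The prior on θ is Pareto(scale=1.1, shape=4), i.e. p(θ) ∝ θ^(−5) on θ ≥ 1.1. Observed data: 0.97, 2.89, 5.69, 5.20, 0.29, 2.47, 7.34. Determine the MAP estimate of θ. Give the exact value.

θ̂_MAP = 7.34

The Uniform(0, θ) likelihood is θ^(−n) for θ ≥ max(xᵢ), zero otherwise. Here max(xᵢ) = 7.34.
Posterior ∝ θ^(−5) · θ^(−7) = θ^(−12) on θ ≥ max(1.1, 7.34) = 7.34.
This density is strictly decreasing in θ, so the posterior mode lies at the lower boundary of the support.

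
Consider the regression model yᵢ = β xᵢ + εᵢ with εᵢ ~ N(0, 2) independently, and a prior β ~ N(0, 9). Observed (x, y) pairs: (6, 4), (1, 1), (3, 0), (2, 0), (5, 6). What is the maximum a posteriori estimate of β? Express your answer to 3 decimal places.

β̂_MAP = 0.731

log p(β | y) = −Σ(yᵢ − βxᵢ)²/(2·2) − β²/(2·9) + const.
Setting the derivative to zero: Σxᵢ(yᵢ − βxᵢ)/2 − β/9 = 0, so β = Σxᵢyᵢ / (Σxᵢ² + σ²/τ²).
Σxᵢyᵢ = 6·4 + 1·1 + 3·0 + 2·0 + 5·6 = 55; Σxᵢ² = 75; σ²/τ² = 2/9.
β̂_MAP = 55 / (75 + 2/9) = 55/(677/9) = 495/677 ≈ 0.731.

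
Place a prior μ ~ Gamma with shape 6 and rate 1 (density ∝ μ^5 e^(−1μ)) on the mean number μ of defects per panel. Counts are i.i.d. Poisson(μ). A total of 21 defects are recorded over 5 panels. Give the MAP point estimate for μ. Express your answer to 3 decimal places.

Σxᵢ = 21, n = 5.
Posterior ∝ μ^5e^(−1μ) · μ^21e^(−5μ) = μ^26e^(−6μ), i.e. Gamma(shape=27, rate=6).
The mode of a Gamma(a, b) with a ≥ 1 (shape–rate) is (a−1)/b = 26/6 ≈ 4.333.

μ̂_MAP = 4.333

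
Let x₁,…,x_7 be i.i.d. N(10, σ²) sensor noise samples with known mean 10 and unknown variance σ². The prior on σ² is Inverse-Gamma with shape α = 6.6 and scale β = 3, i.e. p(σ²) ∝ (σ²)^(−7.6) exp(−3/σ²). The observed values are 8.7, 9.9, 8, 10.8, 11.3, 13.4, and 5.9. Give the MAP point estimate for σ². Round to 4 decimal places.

Sum of squared deviations about the known mean: SS = (8.7−10)² + (9.9−10)² + (8−10)² + (10.8−10)² + (11.3−10)² + (13.4−10)² + (5.9−10)² = 36.4.
The Normal likelihood contributes (σ²)^(−n/2) exp(−SS/(2σ²)), so the posterior is Inverse-Gamma(α + n/2, β + SS/2) = Inverse-Gamma(10.1, 21.2).
The mode of Inverse-Gamma(a, b) is b/(a+1) = 21.2/11.1 ≈ 1.9099.

σ̂²_MAP = 1.9099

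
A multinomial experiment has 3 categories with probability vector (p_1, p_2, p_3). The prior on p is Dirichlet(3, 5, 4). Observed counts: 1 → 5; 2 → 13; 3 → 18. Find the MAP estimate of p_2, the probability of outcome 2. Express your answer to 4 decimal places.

The posterior is Dirichlet(αᵢ + nᵢ) = Dirichlet(8, 18, 22).
For a Dirichlet(a₁,…,a_K) with all aᵢ > 1, the mode has j-th component (aⱼ − 1)/(Σaᵢ − K).
Here Σaᵢ = 48 and K = 3, so p_2 = (18 − 1)/(48 − 3) = 17/45 ≈ 0.3778.

MAP estimate: 0.3778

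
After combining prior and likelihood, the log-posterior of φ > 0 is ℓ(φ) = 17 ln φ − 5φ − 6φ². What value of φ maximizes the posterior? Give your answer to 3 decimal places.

φ̂_MAP = 1.000

ℓ'(φ) = 17/φ − 5 − 12φ. Setting this to zero and multiplying by φ: 12φ² + 5φ − 17 = 0.
φ = (−5 + √(5² + 4·12·17)) / (2·12) = (−5 + √841) / 24 = (−5 + 29)/24 = 1.
ℓ''(φ) = −17/φ² − 12 < 0, confirming a maximum.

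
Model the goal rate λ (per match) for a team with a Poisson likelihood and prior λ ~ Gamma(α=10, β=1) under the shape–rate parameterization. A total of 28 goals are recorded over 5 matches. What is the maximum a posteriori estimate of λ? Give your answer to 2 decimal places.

Σxᵢ = 28, n = 5.
Posterior ∝ λ^9e^(−1λ) · λ^28e^(−5λ) = λ^37e^(−6λ), i.e. Gamma(shape=38, rate=6).
The mode of a Gamma(a, b) with a ≥ 1 (shape–rate) is (a−1)/b = 37/6 ≈ 6.17.

λ̂_MAP = 6.17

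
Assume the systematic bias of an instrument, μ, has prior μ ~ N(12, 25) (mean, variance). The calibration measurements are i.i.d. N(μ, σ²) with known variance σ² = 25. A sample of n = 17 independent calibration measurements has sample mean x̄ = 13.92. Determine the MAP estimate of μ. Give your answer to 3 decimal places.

n = 17, x̄ = 13.92.
For a Normal prior and Normal likelihood with known variance, the posterior is Normal; its mode equals its mean, the precision-weighted average.
Prior precision 1/σ₀² = 1/25 = 0.04; data precision n/σ² = 17/25 = 0.68.
μ̂ = (0.04·12 + 0.68·13.92) / (0.04 + 0.68) = 9.9456/0.72 = 1036/75 ≈ 13.813.

μ̂_MAP = 13.813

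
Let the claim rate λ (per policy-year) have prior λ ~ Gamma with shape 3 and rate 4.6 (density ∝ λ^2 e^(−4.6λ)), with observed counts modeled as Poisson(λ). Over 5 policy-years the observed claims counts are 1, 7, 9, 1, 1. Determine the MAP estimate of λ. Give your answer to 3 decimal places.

Σxᵢ = 1+7+9+1+1 = 19, with n = 5.
Posterior ∝ λ^2e^(−4.6λ) · λ^19e^(−5λ) = λ^21e^(−9.6λ), i.e. Gamma(shape=22, rate=9.6).
The mode of a Gamma(a, b) with a ≥ 1 (shape–rate) is (a−1)/b = 21/9.6 ≈ 2.188.

λ̂_MAP = 2.188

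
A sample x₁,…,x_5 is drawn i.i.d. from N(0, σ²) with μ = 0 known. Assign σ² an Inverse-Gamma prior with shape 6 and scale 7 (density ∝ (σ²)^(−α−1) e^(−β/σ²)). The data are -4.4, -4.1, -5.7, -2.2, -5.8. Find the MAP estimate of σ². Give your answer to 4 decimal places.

Sum of squared deviations about the known mean: SS = (-4.4−0)² + (-4.1−0)² + (-5.7−0)² + (-2.2−0)² + (-5.8−0)² = 107.14.
The Normal likelihood contributes (σ²)^(−n/2) exp(−SS/(2σ²)), so the posterior is Inverse-Gamma(α + n/2, β + SS/2) = Inverse-Gamma(8.5, 60.57).
The mode of Inverse-Gamma(a, b) is b/(a+1) = 60.57/9.5 ≈ 6.3758.

σ̂²_MAP = 6.3758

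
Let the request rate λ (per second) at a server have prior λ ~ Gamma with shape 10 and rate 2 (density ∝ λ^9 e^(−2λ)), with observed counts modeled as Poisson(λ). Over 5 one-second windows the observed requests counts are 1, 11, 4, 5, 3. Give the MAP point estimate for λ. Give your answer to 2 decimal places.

Σxᵢ = 1+11+4+5+3 = 24, with n = 5.
Posterior ∝ λ^9e^(−2λ) · λ^24e^(−5λ) = λ^33e^(−7λ), i.e. Gamma(shape=34, rate=7).
The mode of a Gamma(a, b) with a ≥ 1 (shape–rate) is (a−1)/b = 33/7 ≈ 4.71.

λ̂_MAP = 4.71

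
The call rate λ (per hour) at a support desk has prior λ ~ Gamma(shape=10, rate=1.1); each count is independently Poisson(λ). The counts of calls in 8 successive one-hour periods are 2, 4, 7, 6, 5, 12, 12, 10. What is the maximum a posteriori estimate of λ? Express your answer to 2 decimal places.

λ̂_MAP = 7.36

Σxᵢ = 2+4+7+6+5+12+12+10 = 58, with n = 8.
Posterior ∝ λ^9e^(−1.1λ) · λ^58e^(−8λ) = λ^67e^(−9.1λ), i.e. Gamma(shape=68, rate=9.1).
The mode of a Gamma(a, b) with a ≥ 1 (shape–rate) is (a−1)/b = 67/9.1 ≈ 7.36.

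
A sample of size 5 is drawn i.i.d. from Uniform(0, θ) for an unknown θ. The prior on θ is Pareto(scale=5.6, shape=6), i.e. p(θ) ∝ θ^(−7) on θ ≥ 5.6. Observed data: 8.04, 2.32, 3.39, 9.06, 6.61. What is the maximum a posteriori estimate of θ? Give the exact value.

θ̂_MAP = 9.06

The Uniform(0, θ) likelihood is θ^(−n) for θ ≥ max(xᵢ), zero otherwise. Here max(xᵢ) = 9.06.
Posterior ∝ θ^(−7) · θ^(−5) = θ^(−12) on θ ≥ max(5.6, 9.06) = 9.06.
This density is strictly decreasing in θ, so the posterior mode lies at the lower boundary of the support.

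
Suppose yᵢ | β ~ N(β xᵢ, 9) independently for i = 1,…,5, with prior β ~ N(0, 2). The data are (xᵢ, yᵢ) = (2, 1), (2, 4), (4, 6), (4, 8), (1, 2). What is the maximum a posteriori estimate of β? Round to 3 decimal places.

β̂_MAP = 1.495

log p(β | y) = −Σ(yᵢ − βxᵢ)²/(2·9) − β²/(2·2) + const.
Setting the derivative to zero: Σxᵢ(yᵢ − βxᵢ)/9 − β/2 = 0, so β = Σxᵢyᵢ / (Σxᵢ² + σ²/τ²).
Σxᵢyᵢ = 2·1 + 2·4 + 4·6 + 4·8 + 1·2 = 68; Σxᵢ² = 41; σ²/τ² = 4.5.
β̂_MAP = 68 / (41 + 4.5) = 68/45.5 ≈ 1.495.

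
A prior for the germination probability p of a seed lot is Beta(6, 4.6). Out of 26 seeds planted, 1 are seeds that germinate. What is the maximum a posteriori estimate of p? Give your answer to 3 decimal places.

p̂_MAP = 0.173

Prior: Beta(6, 4.6).
Data: 1 success in 26 trials. The binomial likelihood contributes p(1−p)^25, so the posterior is Beta(6+1, 4.6+25) = Beta(7, 29.6).
For Beta(a, b) with a, b > 1 the mode is (a−1)/(a+b−2) = 6/34.6 ≈ 0.173.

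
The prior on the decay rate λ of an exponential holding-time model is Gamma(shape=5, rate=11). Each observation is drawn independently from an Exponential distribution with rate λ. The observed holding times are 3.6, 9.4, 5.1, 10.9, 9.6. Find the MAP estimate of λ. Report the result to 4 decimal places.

λ̂_MAP = 0.1815

The Exponential(rate=λ) likelihood is ∝ λ^n e^(−λΣtᵢ). Here n = 5 and Σtᵢ = 3.6 + 9.4 + 5.1 + 10.9 + 9.6 = 38.6.
Posterior ∝ λ^4e^(−11λ) · λ^5e^(−38.6λ) = λ^9e^(−49.6λ), i.e. Gamma(10, 49.6).
Mode = (a−1)/b = 9/49.6 ≈ 0.1815.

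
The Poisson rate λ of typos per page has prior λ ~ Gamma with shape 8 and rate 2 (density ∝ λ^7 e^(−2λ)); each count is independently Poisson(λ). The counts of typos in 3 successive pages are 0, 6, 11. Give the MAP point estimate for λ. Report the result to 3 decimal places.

λ̂_MAP = 4.800

Σxᵢ = 0+6+11 = 17, with n = 3.
Posterior ∝ λ^7e^(−2λ) · λ^17e^(−3λ) = λ^24e^(−5λ), i.e. Gamma(shape=25, rate=5).
The mode of a Gamma(a, b) with a ≥ 1 (shape–rate) is (a−1)/b = 24/5 ≈ 4.800.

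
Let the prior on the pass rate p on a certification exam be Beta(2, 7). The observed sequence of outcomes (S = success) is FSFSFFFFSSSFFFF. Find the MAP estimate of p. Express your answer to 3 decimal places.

Prior: Beta(2, 7).
Data: 5 successes in 15 trials (from the sequence). The binomial likelihood contributes p^5(1−p)^10, so the posterior is Beta(2+5, 7+10) = Beta(7, 17).
For Beta(a, b) with a, b > 1 the mode is (a−1)/(a+b−2) = 6/22 ≈ 0.273.

p̂_MAP = 0.273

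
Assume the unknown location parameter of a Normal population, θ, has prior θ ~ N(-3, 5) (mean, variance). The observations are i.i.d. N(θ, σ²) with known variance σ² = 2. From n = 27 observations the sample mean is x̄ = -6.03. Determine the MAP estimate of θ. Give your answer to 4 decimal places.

n = 27, x̄ = -6.03.
For a Normal prior and Normal likelihood with known variance, the posterior is Normal; its mode equals its mean, the precision-weighted average.
Prior precision 1/σ₀² = 1/5 = 0.2; data precision n/σ² = 27/2 = 13.5.
θ̂ = (0.2·(-3) + 13.5·(-6.03)) / (0.2 + 13.5) = (-82.005)/13.7 = -16401/2740 ≈ -5.9858.

θ̂_MAP = -5.9858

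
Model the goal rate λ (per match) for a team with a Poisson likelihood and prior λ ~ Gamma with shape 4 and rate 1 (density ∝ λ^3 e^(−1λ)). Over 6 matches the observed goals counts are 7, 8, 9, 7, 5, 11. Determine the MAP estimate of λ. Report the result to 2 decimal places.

Σxᵢ = 7+8+9+7+5+11 = 47, with n = 6.
Posterior ∝ λ^3e^(−1λ) · λ^47e^(−6λ) = λ^50e^(−7λ), i.e. Gamma(shape=51, rate=7).
The mode of a Gamma(a, b) with a ≥ 1 (shape–rate) is (a−1)/b = 50/7 ≈ 7.14.

λ̂_MAP = 7.14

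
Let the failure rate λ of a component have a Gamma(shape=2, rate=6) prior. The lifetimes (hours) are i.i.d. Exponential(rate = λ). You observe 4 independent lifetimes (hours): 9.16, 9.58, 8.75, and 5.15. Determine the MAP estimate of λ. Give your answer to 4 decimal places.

λ̂_MAP = 0.1294

The Exponential(rate=λ) likelihood is ∝ λ^n e^(−λΣtᵢ). Here n = 4 and Σtᵢ = 9.16 + 9.58 + 8.75 + 5.15 = 32.64.
Posterior ∝ λe^(−6λ) · λ^4e^(−32.64λ) = λ^5e^(−38.64λ), i.e. Gamma(6, 38.64).
Mode = (a−1)/b = 5/38.64 ≈ 0.1294.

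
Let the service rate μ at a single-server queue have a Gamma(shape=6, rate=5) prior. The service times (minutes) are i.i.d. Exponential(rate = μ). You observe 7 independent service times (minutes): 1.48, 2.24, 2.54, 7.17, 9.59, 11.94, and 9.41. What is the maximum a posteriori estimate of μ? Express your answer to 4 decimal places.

μ̂_MAP = 0.2431

The Exponential(rate=μ) likelihood is ∝ μ^n e^(−μΣtᵢ). Here n = 7 and Σtᵢ = 1.48 + 2.24 + 2.54 + 7.17 + 9.59 + 11.94 + 9.41 = 44.37.
Posterior ∝ μ^5e^(−5μ) · μ^7e^(−44.37μ) = μ^12e^(−49.37μ), i.e. Gamma(13, 49.37).
Mode = (a−1)/b = 12/49.37 ≈ 0.2431.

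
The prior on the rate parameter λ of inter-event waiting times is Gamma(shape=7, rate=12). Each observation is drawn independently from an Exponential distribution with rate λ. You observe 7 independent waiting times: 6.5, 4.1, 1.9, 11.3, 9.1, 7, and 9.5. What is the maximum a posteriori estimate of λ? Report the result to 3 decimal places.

The Exponential(rate=λ) likelihood is ∝ λ^n e^(−λΣtᵢ). Here n = 7 and Σtᵢ = 6.5 + 4.1 + 1.9 + 11.3 + 9.1 + 7 + 9.5 = 49.4.
Posterior ∝ λ^6e^(−12λ) · λ^7e^(−49.4λ) = λ^13e^(−61.4λ), i.e. Gamma(14, 61.4).
Mode = (a−1)/b = 13/61.4 ≈ 0.212.

λ̂_MAP = 0.212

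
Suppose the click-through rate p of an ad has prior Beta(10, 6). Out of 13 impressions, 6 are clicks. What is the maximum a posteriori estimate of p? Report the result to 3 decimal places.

Prior: Beta(10, 6).
Data: 6 successes in 13 trials. The binomial likelihood contributes p^6(1−p)^7, so the posterior is Beta(10+6, 6+7) = Beta(16, 13).
For Beta(a, b) with a, b > 1 the mode is (a−1)/(a+b−2) = 15/27 ≈ 0.556.

p̂_MAP = 0.556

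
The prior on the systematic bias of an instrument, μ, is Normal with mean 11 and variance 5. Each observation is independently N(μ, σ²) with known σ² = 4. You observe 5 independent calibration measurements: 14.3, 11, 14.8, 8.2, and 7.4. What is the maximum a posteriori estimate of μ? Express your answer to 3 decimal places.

μ̂_MAP = 11.121

n = 5; x̄ = (14.3 + 11 + 14.8 + 8.2 + 7.4)/5 = 55.7/5 = 11.14.
For a Normal prior and Normal likelihood with known variance, the posterior is Normal; its mode equals its mean, the precision-weighted average.
Prior precision 1/σ₀² = 1/5 = 0.2; data precision n/σ² = 5/4 = 1.25.
μ̂ = (0.2·11 + 1.25·11.14) / (0.2 + 1.25) = 16.125/1.45 = 645/58 ≈ 11.121.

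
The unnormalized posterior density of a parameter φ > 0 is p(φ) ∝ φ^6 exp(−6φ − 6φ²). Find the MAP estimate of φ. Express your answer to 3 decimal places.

φ̂_MAP = 0.500

ℓ'(φ) = 6/φ − 6 − 12φ. Setting this to zero and multiplying by φ: 12φ² + 6φ − 6 = 0.
φ = (−6 + √(6² + 4·12·6)) / (2·12) = (−6 + √324) / 24 = (−6 + 18)/24 = 1/2.
ℓ''(φ) = −6/φ² − 12 < 0, confirming a maximum.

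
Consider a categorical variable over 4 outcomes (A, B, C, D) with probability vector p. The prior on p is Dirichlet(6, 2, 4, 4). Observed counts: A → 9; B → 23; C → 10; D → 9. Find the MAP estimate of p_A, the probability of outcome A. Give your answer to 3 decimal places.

The posterior is Dirichlet(αᵢ + nᵢ) = Dirichlet(15, 25, 14, 13).
For a Dirichlet(a₁,…,a_K) with all aᵢ > 1, the mode has j-th component (aⱼ − 1)/(Σaᵢ − K).
Here Σaᵢ = 67 and K = 4, so p_A = (15 − 1)/(67 − 4) = 14/63 ≈ 0.222.

MAP estimate of p_A = 0.222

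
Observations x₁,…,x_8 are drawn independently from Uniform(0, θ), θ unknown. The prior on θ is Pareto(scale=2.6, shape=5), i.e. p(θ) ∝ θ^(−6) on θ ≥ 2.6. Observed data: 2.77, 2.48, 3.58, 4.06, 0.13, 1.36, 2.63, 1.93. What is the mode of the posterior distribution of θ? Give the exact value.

The Uniform(0, θ) likelihood is θ^(−n) for θ ≥ max(xᵢ), zero otherwise. Here max(xᵢ) = 4.06.
Posterior ∝ θ^(−6) · θ^(−8) = θ^(−14) on θ ≥ max(2.6, 4.06) = 4.06.
This density is strictly decreasing in θ, so the posterior mode lies at the lower boundary of the support.

θ̂_MAP = 4.06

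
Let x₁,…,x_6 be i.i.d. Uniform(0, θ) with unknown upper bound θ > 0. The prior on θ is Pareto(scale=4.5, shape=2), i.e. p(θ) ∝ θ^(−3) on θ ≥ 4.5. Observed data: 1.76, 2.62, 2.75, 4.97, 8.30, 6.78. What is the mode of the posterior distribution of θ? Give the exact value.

The Uniform(0, θ) likelihood is θ^(−n) for θ ≥ max(xᵢ), zero otherwise. Here max(xᵢ) = 8.30.
Posterior ∝ θ^(−3) · θ^(−6) = θ^(−9) on θ ≥ max(4.5, 8.30) = 8.30.
This density is strictly decreasing in θ, so the posterior mode lies at the lower boundary of the support.

θ̂_MAP = 8.30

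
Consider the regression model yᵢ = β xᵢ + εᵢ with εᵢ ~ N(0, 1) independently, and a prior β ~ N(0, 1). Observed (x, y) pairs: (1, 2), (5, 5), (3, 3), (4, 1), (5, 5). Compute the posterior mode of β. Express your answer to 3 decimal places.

log p(β | y) = −Σ(yᵢ − βxᵢ)²/(2·1) − β²/(2·1) + const.
Setting the derivative to zero: Σxᵢ(yᵢ − βxᵢ)/1 − β/1 = 0, so β = Σxᵢyᵢ / (Σxᵢ² + σ²/τ²).
Σxᵢyᵢ = 1·2 + 5·5 + 3·3 + 4·1 + 5·5 = 65; Σxᵢ² = 76; σ²/τ² = 1.
β̂_MAP = 65 / (76 + 1) = 65/77 ≈ 0.844.

β̂_MAP = 0.844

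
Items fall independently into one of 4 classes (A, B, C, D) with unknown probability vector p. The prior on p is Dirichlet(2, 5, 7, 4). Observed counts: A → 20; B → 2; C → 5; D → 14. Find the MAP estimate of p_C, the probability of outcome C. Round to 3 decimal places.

The posterior is Dirichlet(αᵢ + nᵢ) = Dirichlet(22, 7, 12, 18).
For a Dirichlet(a₁,…,a_K) with all aᵢ > 1, the mode has j-th component (aⱼ − 1)/(Σaᵢ − K).
Here Σaᵢ = 59 and K = 4, so p_C = (12 − 1)/(59 − 4) = 11/55 ≈ 0.200.

MAP estimate of p_C = 0.200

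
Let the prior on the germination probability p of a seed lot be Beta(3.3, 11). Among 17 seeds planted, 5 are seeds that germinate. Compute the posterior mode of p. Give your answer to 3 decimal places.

p̂_MAP = 0.249

Prior: Beta(3.3, 11).
Data: 5 successes in 17 trials. The binomial likelihood contributes p^5(1−p)^12, so the posterior is Beta(3.3+5, 11+12) = Beta(8.3, 23).
For Beta(a, b) with a, b > 1 the mode is (a−1)/(a+b−2) = 7.3/29.3 ≈ 0.249.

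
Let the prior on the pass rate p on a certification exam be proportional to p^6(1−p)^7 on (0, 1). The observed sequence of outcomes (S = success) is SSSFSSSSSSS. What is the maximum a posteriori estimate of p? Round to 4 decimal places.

The prior density ∝ p^6(1−p)^7 is the kernel of Beta(7, 8).
Data: 10 successes in 11 trials (from the sequence). The binomial likelihood contributes p^10(1−p)^1, so the posterior is Beta(7+10, 8+1) = Beta(17, 9).
For Beta(a, b) with a, b > 1 the mode is (a−1)/(a+b−2) = 16/24 ≈ 0.6667.

p̂_MAP = 0.6667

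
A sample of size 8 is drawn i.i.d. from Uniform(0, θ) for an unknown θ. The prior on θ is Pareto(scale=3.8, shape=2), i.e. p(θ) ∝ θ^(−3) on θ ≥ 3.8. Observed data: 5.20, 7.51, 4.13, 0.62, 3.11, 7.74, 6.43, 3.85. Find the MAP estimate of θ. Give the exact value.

θ̂_MAP = 7.74

The Uniform(0, θ) likelihood is θ^(−n) for θ ≥ max(xᵢ), zero otherwise. Here max(xᵢ) = 7.74.
Posterior ∝ θ^(−3) · θ^(−8) = θ^(−11) on θ ≥ max(3.8, 7.74) = 7.74.
This density is strictly decreasing in θ, so the posterior mode lies at the lower boundary of the support.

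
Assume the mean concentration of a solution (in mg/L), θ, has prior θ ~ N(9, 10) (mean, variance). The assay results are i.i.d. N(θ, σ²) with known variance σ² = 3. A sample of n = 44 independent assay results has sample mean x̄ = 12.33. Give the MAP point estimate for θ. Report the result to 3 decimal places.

n = 44, x̄ = 12.33.
For a Normal prior and Normal likelihood with known variance, the posterior is Normal; its mode equals its mean, the precision-weighted average.
Prior precision 1/σ₀² = 1/10 = 0.1; data precision n/σ² = 44/3.
θ̂ = (0.1·9 + (44/3)·12.33) / (0.1 + 44/3) = 181.74/(443/30) = 27261/2215 ≈ 12.307.

θ̂_MAP = 12.307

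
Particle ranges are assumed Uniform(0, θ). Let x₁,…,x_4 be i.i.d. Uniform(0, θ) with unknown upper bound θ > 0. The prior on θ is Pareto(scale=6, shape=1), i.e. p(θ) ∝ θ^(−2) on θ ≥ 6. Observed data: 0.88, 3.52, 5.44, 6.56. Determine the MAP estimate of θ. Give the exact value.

The Uniform(0, θ) likelihood is θ^(−n) for θ ≥ max(xᵢ), zero otherwise. Here max(xᵢ) = 6.56.
Posterior ∝ θ^(−2) · θ^(−4) = θ^(−6) on θ ≥ max(6, 6.56) = 6.56.
This density is strictly decreasing in θ, so the posterior mode lies at the lower boundary of the support.

θ̂_MAP = 6.56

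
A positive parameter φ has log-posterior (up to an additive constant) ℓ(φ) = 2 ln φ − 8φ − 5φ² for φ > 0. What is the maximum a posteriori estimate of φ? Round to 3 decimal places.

φ̂_MAP = 0.200

ℓ'(φ) = 2/φ − 8 − 10φ. Setting this to zero and multiplying by φ: 10φ² + 8φ − 2 = 0.
φ = (−8 + √(8² + 4·10·2)) / (2·10) = (−8 + √144) / 20 = (−8 + 12)/20 = 1/5.
ℓ''(φ) = −2/φ² − 10 < 0, confirming a maximum.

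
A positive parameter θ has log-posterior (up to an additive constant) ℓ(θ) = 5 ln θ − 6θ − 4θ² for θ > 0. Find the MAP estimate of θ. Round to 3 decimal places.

θ̂_MAP = 0.500

ℓ'(θ) = 5/θ − 6 − 8θ. Setting this to zero and multiplying by θ: 8θ² + 6θ − 5 = 0.
θ = (−6 + √(6² + 4·8·5)) / (2·8) = (−6 + √196) / 16 = (−6 + 14)/16 = 1/2.
ℓ''(θ) = −5/θ² − 8 < 0, confirming a maximum.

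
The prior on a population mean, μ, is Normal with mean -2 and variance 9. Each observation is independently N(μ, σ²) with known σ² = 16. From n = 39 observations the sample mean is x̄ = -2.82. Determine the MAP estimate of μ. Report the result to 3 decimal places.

n = 39, x̄ = -2.82.
For a Normal prior and Normal likelihood with known variance, the posterior is Normal; its mode equals its mean, the precision-weighted average.
Prior precision 1/σ₀² = 1/9; data precision n/σ² = 39/16 = 2.4375.
μ̂ = ((1/9)·(-2) + 2.4375·(-2.82)) / (1/9 + 2.4375) = (-51091/7200)/(367/144) = -51091/18350 ≈ -2.784.

μ̂_MAP = -2.784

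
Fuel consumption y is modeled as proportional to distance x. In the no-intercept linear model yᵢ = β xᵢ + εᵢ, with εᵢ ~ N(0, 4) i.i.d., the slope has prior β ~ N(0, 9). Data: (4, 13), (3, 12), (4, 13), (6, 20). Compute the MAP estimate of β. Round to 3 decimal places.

β̂_MAP = 3.357

log p(β | y) = −Σ(yᵢ − βxᵢ)²/(2·4) − β²/(2·9) + const.
Setting the derivative to zero: Σxᵢ(yᵢ − βxᵢ)/4 − β/9 = 0, so β = Σxᵢyᵢ / (Σxᵢ² + σ²/τ²).
Σxᵢyᵢ = 4·13 + 3·12 + 4·13 + 6·20 = 260; Σxᵢ² = 77; σ²/τ² = 4/9.
β̂_MAP = 260 / (77 + 4/9) = 260/(697/9) = 2340/697 ≈ 3.357.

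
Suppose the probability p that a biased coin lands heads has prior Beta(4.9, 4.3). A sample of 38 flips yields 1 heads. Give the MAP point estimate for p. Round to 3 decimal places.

Prior: Beta(4.9, 4.3).
Data: 1 success in 38 trials. The binomial likelihood contributes p(1−p)^37, so the posterior is Beta(4.9+1, 4.3+37) = Beta(5.9, 41.3).
For Beta(a, b) with a, b > 1 the mode is (a−1)/(a+b−2) = 4.9/45.2 ≈ 0.108.

p̂_MAP = 0.108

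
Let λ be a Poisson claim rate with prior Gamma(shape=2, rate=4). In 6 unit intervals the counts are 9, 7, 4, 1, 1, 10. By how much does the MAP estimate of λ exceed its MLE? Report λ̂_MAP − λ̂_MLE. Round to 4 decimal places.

Σxᵢ = 32. Posterior is Gamma(34, 10); MAP = (34−1)/10 = 33/10 ≈ 3.30000.
MLE = x̄ = 32/6 ≈ 5.33333.
Difference = 33/10 − 32/6 = -61/30 ≈ -2.0333.

MAP − MLE = -2.0333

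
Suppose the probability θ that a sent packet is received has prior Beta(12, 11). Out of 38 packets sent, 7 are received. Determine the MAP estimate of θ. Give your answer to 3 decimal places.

Prior: Beta(12, 11).
Data: 7 successes in 38 trials. The binomial likelihood contributes θ^7(1−θ)^31, so the posterior is Beta(12+7, 11+31) = Beta(19, 42).
For Beta(a, b) with a, b > 1 the mode is (a−1)/(a+b−2) = 18/59 ≈ 0.305.

θ̂_MAP = 0.305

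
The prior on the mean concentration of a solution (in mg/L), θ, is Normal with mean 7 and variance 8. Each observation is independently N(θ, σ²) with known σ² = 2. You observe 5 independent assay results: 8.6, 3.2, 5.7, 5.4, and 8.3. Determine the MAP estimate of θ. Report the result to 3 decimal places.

θ̂_MAP = 6.276

n = 5; x̄ = (8.6 + 3.2 + 5.7 + 5.4 + 8.3)/5 = 31.2/5 = 6.24.
For a Normal prior and Normal likelihood with known variance, the posterior is Normal; its mode equals its mean, the precision-weighted average.
Prior precision 1/σ₀² = 1/8 = 0.125; data precision n/σ² = 5/2 = 2.5.
θ̂ = (0.125·7 + 2.5·6.24) / (0.125 + 2.5) = 16.475/2.625 = 659/105 ≈ 6.276.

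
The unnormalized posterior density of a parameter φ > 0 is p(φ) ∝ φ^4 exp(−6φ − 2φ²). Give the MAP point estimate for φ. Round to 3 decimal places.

φ̂_MAP = 0.500

ℓ'(φ) = 4/φ − 6 − 4φ. Setting this to zero and multiplying by φ: 4φ² + 6φ − 4 = 0.
φ = (−6 + √(6² + 4·4·4)) / (2·4) = (−6 + √100) / 8 = (−6 + 10)/8 = 1/2.
ℓ''(φ) = −4/φ² − 4 < 0, confirming a maximum.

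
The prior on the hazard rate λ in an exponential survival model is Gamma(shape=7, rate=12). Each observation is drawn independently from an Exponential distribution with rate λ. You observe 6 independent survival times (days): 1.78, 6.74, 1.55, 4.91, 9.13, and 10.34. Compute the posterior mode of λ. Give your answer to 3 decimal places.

λ̂_MAP = 0.258

The Exponential(rate=λ) likelihood is ∝ λ^n e^(−λΣtᵢ). Here n = 6 and Σtᵢ = 1.78 + 6.74 + 1.55 + 4.91 + 9.13 + 10.34 = 34.45.
Posterior ∝ λ^6e^(−12λ) · λ^6e^(−34.45λ) = λ^12e^(−46.45λ), i.e. Gamma(13, 46.45).
Mode = (a−1)/b = 12/46.45 ≈ 0.258.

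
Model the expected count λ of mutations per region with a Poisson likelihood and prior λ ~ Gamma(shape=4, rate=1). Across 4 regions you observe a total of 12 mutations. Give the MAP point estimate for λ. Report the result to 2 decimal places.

λ̂_MAP = 3.00

Σxᵢ = 12, n = 4.
Posterior ∝ λ^3e^(−1λ) · λ^12e^(−4λ) = λ^15e^(−5λ), i.e. Gamma(shape=16, rate=5).
The mode of a Gamma(a, b) with a ≥ 1 (shape–rate) is (a−1)/b = 15/5 ≈ 3.00.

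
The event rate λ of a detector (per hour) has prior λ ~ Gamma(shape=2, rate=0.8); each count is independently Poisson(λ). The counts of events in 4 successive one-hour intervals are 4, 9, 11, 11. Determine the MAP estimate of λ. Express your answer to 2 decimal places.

λ̂_MAP = 7.50

Σxᵢ = 4+9+11+11 = 35, with n = 4.
Posterior ∝ λe^(−0.8λ) · λ^35e^(−4λ) = λ^36e^(−4.8λ), i.e. Gamma(shape=37, rate=4.8).
The mode of a Gamma(a, b) with a ≥ 1 (shape–rate) is (a−1)/b = 36/4.8 ≈ 7.50.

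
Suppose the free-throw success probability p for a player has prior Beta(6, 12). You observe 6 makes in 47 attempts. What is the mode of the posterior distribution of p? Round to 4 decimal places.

Prior: Beta(6, 12).
Data: 6 successes in 47 trials. The binomial likelihood contributes p^6(1−p)^41, so the posterior is Beta(6+6, 12+41) = Beta(12, 53).
For Beta(a, b) with a, b > 1 the mode is (a−1)/(a+b−2) = 11/63 ≈ 0.1746.

p̂_MAP = 0.1746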